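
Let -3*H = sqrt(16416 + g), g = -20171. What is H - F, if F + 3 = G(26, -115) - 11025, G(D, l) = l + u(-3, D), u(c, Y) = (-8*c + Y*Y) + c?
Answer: 10446 - I*sqrt(3755)/3 ≈ 10446.0 - 20.426*I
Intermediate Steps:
u(c, Y) = Y**2 - 7*c (u(c, Y) = (-8*c + Y**2) + c = (Y**2 - 8*c) + c = Y**2 - 7*c)
H = -I*sqrt(3755)/3 (H = -sqrt(16416 - 20171)/3 = -I*sqrt(3755)/3 ≈ -20.426*I)
G(D, l) = 21 + l + D**2 (G(D, l) = l + (D**2 - 7*(-3)) = l + (D**2 + 21) = l + (21 + D**2) = 21 + l + D**2)
F = -10446 (F = -3 + ((21 - 115 + 26**2) - 11025) = -3 + ((21 - 115 + 676) - 11025) = -3 + (582 - 11025) = -3 - 10443 = -10446)
H - F = -I*sqrt(3755)/3 - 1*(-10446) = -I*sqrt(3755)/3 + 10446 = 10446 - I*sqrt(3755)/3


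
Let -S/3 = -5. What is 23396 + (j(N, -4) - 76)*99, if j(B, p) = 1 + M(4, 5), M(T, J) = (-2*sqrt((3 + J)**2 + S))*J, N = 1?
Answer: 15971 - 990*sqrt(79) ≈ 7171.7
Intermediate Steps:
S = 15 (S = -3*(-5) = 15)
M(T, J) = -2*J*sqrt(15 + (3 + J)**2) (M(T, J) = (-2*sqrt((3 + J)**2 + 15))*J = (-2*sqrt(15 + (3 + J)**2))*J = -2*J*sqrt(15 + (3 + J)**2))
j(B, p) = 1 - 10*sqrt(79) (j(B, p) = 1 - 2*5*sqrt(15 + (3 + 5)**2) = 1 - 2*5*sqrt(15 + 8**2) = 1 - 2*5*sqrt(15 + 64) = 1 - 2*5*sqrt(79) = 1 - 10*sqrt(79))
23396 + (j(N, -4) - 76)*99 = 23396 + ((1 - 10*sqrt(79)) - 76)*99 = 23396 + (-75 - 10*sqrt(79))*99 = 23396 + (-7425 - 990*sqrt(79)) = 15971 - 990*sqrt(79)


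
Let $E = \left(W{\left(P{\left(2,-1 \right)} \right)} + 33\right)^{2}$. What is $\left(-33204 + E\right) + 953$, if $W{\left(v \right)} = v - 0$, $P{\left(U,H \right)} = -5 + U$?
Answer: $-31351$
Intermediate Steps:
$W{\left(v \right)} = v$ ($W{\left(v \right)} = v + 0 = v$)
$E = 900$ ($E = \left(\left(-5 + 2\right) + 33\right)^{2} = \left(-3 + 33\right)^{2} = 30^{2} = 900$)
$\left(-33204 + E\right) + 953 = \left(-33204 + 900\right) + 953 = -32304 + 953 = -31351$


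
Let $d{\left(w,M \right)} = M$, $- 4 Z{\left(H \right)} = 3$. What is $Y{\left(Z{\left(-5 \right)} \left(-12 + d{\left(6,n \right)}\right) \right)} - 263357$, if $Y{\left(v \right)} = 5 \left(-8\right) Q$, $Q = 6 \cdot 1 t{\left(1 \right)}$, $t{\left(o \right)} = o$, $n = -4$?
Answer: $-263597$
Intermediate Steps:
$Z{\left(H \right)} = - \frac{3}{4}$ ($Z{\left(H \right)} = \left(- \frac{1}{4}\right) 3 = - \frac{3}{4}$)
$Q = 6$ ($Q = 6 \cdot 1 \cdot 1 = 6 \cdot 1 = 6$)
$Y{\left(v \right)} = -240$ ($Y{\left(v \right)} = 5 \left(-8\right) 6 = \left(-40\right) 6 = -240$)
$Y{\left(Z{\left(-5 \right)} \left(-12 + d{\left(6,n \right)}\right) \right)} - 263357 = -240 - 263357 = -263597$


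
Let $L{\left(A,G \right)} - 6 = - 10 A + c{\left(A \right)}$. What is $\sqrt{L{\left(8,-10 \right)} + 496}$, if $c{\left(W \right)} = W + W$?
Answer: $\sqrt{438} \approx 20.928$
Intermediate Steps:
$c{\left(W \right)} = 2 W$
$L{\left(A,G \right)} = 6 - 8 A$ ($L{\left(A,G \right)} = 6 + \left(- 10 A + 2 A\right) = 6 - 8 A$)
$\sqrt{L{\left(8,-10 \right)} + 496} = \sqrt{\left(6 - 64\right) + 496} = \sqrt{-58 + 496} = \sqrt{438}$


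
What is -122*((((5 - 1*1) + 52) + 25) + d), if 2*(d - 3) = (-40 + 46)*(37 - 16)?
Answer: -17934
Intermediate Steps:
d = 66 (d = 3 + ((-40 + 46)*(37 - 16))/2 = 3 + (6*21)/2 = 3 + (½)*126 = 3 + 63 = 66)
-122*((((5 - 1*1) + 52) + 25) + d) = -122*((((5 - 1*1) + 52) + 25) + 66) = -122*((((5 - 1) + 52) + 25) + 66) = -122*(((4 + 52) + 25) + 66) = -122*((56 + 25) + 66) = -122*(81 + 66) = -122*147 = -17934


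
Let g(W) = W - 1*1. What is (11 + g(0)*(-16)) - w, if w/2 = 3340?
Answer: -6653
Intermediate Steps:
w = 6680 (w = 2*3340 = 6680)
g(W) = -1 + W (g(W) = W - 1 = -1 + W)
(11 + g(0)*(-16)) - w = (11 + (-1 + 0)*(-16)) - 1*6680 = (11 - 1*(-16)) - 6680 = (11 + 16) - 6680 = 27 - 6680 = -6653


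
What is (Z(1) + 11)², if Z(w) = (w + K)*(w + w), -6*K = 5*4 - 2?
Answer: 49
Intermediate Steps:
K = -3 (K = -(5*4 - 2)/6 = -(20 - 2)/6 = -⅙*18 = -3)
Z(w) = 2*w*(-3 + w) (Z(w) = (w - 3)*(w + w) = (-3 + w)*(2*w) = 2*w*(-3 + w))
(Z(1) + 11)² = (2*1*(-3 + 1) + 11)² = (2*1*(-2) + 11)² = (-4 + 11)² = 7² = 49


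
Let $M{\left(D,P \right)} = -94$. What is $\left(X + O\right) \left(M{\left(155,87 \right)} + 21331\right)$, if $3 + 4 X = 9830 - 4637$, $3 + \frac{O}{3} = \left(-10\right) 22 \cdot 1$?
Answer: $\frac{26694909}{2} \approx 1.3347 \cdot 10^{7}$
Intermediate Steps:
$O = -669$ ($O = -9 + 3 \left(-10\right) 22 \cdot 1 = -9 + 3 \left(\left(-220\right) 1\right) = -9 + 3 \left(-220\right) = -9 - 660 = -669$)
$X = \frac{2595}{2}$ ($X = - \frac{3}{4} + \frac{9830 - 4637}{4} = - \frac{3}{4} + \frac{1}{4} \cdot 5193 = - \frac{3}{4} + \frac{5193}{4} = \frac{2595}{2} \approx 1297.5$)
$\left(X + O\right) \left(M{\left(155,87 \right)} + 21331\right) = \left(\frac{2595}{2} - 669\right) \left(-94 + 21331\right) = \frac{1257}{2} \cdot 21237 = \frac{26694909}{2}$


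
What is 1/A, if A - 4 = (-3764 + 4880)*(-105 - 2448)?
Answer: -1/2849144 ≈ -3.5098e-7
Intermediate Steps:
A = -2849144 (A = 4 + (-3764 + 4880)*(-105 - 2448) = 4 + 1116*(-2553) = 4 - 2849148 = -2849144)
1/A = 1/(-2849144) = -1/2849144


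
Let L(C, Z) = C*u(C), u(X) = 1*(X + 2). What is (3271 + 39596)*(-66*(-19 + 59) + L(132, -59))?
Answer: 645062616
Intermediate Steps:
u(X) = 2 + X (u(X) = 1*(2 + X) = 2 + X)
L(C, Z) = C*(2 + C)
(3271 + 39596)*(-66*(-19 + 59) + L(132, -59)) = (3271 + 39596)*(-66*(-19 + 59) + 132*(2 + 132)) = 42867*(-66*40 + 132*134) = 42867*(-2640 + 17688) = 42867*15048 = 645062616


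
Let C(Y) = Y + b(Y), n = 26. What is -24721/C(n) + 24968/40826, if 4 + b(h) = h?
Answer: -504030541/979824 ≈ -514.41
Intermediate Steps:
b(h) = -4 + h
C(Y) = -4 + 2*Y (C(Y) = Y + (-4 + Y) = -4 + 2*Y)
-24721/C(n) + 24968/40826 = -24721/(-4 + 2*26) + 24968/40826 = -24721/(-4 + 52) + 24968*(1/40826) = -24721/48 + 12484/20413 = -504030541/979824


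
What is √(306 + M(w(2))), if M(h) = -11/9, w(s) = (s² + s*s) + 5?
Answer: √2743/3 ≈ 17.458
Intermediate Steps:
w(s) = 5 + 2*s² (w(s) = (s² + s²) + 5 = 2*s² + 5 = 5 + 2*s²)
M(h) = -11/9 (M(h) = -11*⅑ = -11/9)
√(306 + M(w(2))) = √(306 - 11/9) = √(2743/9) = √2743/3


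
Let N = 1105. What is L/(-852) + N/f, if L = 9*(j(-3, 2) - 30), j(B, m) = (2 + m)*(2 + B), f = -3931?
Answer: 43571/558202 ≈ 0.078056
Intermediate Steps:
j(B, m) = (2 + B)*(2 + m)
L = -306 (L = 9*((4 + 2*(-3) + 2*2 - 3*2) - 30) = 9*((4 - 6 + 4 - 6) - 30) = 9*(-4 - 30) = 9*(-34) = -306)
L/(-852) + N/f = -306/(-852) + 1105/(-3931) = -306*(-1/852) + 1105*(-1/3931) = 51/142 - 1105/3931 = 43571/558202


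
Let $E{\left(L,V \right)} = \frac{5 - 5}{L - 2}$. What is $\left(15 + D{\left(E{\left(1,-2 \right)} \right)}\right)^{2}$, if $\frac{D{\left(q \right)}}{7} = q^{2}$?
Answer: $225$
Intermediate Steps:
$E{\left(L,V \right)} = 0$ ($E{\left(L,V \right)} = \frac{0}{-2 + L} = 0$)
$D{\left(q \right)} = 7 q^{2}$
$\left(15 + D{\left(E{\left(1,-2 \right)} \right)}\right)^{2} = \left(15 + 7 \cdot 0^{2}\right)^{2} = \left(15 + 7 \cdot 0\right)^{2} = \left(15 + 0\right)^{2} = 15^{2} = 225$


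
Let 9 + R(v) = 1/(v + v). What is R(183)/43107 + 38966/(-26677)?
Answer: -614860741853/420887350674 ≈ -1.4609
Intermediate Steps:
R(v) = -9 + 1/(2*v) (R(v) = -9 + 1/(v + v) = -9 + 1/(2*v))
R(183)/43107 + 38966/(-26677) = (-9 + (½)/183)/43107 + 38966/(-26677) = (-9 + (½)*(1/183))*(1/43107) + 38966*(-1/26677) = (-9 + 1/366)*(1/43107) - 38966/26677 = -3293/366*1/43107 - 38966/26677 = -3293/15777162 - 38966/26677 = -614860741853/420887350674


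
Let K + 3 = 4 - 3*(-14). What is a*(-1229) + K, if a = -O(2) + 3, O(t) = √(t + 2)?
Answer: -1186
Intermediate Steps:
O(t) = √(2 + t)
K = 43 (K = -3 + (4 - 3*(-14)) = -3 + (4 + 42) = -3 + 46 = 43)
a = 1 (a = -√(2 + 2) + 3 = -√4 + 3 = -1*2 + 3 = -2 + 3 = 1)
a*(-1229) + K = 1*(-1229) + 43 = -1229 + 43 = -1186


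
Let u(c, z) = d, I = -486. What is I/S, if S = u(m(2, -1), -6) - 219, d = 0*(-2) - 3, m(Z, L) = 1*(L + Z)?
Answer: 81/37 ≈ 2.1892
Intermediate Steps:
m(Z, L) = L + Z
d = -3 (d = 0 - 3 = -3)
u(c, z) = -3
S = -222 (S = -3 - 219 = -222)
I/S = -486/(-222) = -486*(-1/222) = 81/37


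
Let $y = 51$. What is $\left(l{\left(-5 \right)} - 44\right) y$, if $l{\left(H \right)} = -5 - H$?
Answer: $-2244$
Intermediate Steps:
$\left(l{\left(-5 \right)} - 44\right) y = \left(\left(-5 - -5\right) - 44\right) 51 = \left(\left(-5 + 5\right) - 44\right) 51 = \left(0 - 44\right) 51 = \left(-44\right) 51 = -2244$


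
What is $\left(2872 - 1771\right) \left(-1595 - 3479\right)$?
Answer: $-5586474$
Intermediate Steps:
$\left(2872 - 1771\right) \left(-1595 - 3479\right) = 1101 \left(-5074\right) = -5586474$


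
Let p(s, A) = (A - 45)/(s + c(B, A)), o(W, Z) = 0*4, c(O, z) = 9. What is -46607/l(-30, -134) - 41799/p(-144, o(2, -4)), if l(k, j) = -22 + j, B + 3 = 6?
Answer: -19515325/156 ≈ -1.2510e+5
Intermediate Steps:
B = 3 (B = -3 + 6 = 3)
o(W, Z) = 0
p(s, A) = (-45 + A)/(9 + s) (p(s, A) = (A - 45)/(s + 9) = (-45 + A)/(9 + s))
-46607/l(-30, -134) - 41799/p(-144, o(2, -4)) = -46607/(-22 - 134) - 41799*(9 - 144)/(-45 + 0) = -46607/(-156) - 41799/(-45/(-135)) = -46607*(-1/156) - 41799/((-1/135*(-45))) = 46607/156 - 41799/1/3 = 46607/156 - 41799*3 = 46607/156 - 125397 = -19515325/156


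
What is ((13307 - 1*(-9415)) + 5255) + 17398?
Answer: 45375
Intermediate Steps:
((13307 - 1*(-9415)) + 5255) + 17398 = ((13307 + 9415) + 5255) + 17398 = (22722 + 5255) + 17398 = 27977 + 17398 = 45375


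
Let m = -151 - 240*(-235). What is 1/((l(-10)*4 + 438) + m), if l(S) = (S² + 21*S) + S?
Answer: 1/56207 ≈ 1.7791e-5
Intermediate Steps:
l(S) = S² + 22*S
m = 56249 (m = -151 + 56400 = 56249)
1/((l(-10)*4 + 438) + m) = 1/((-10*(22 - 10)*4 + 438) + 56249) = 1/((-10*12*4 + 438) + 56249) = 1/((-120*4 + 438) + 56249) = 1/((-480 + 438) + 56249) = 1/(-42 + 56249) = 1/56207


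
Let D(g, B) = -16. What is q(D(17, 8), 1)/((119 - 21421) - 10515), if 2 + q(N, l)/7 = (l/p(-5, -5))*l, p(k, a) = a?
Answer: 77/159085 ≈ 0.00048402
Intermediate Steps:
q(N, l) = -14 - 7*l²/5 (q(N, l) = -14 + 7*((l/(-5))*l) = -14 + 7*((l*(-⅕))*l) = -14 + 7*((-l/5)*l) = -14 + 7*(-l²/5) = -14 - 7*l²/5)
q(D(17, 8), 1)/((119 - 21421) - 10515) = (-14 - 7/5*1²)/((119 - 21421) - 10515) = (-14 - 7/5*1)/(-21302 - 10515) = (-14 - 7/5)/(-31817) = -77/5*(-1/31817) = 77/159085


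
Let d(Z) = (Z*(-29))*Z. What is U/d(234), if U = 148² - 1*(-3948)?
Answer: -6463/396981 ≈ -0.016280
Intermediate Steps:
U = 25852 (U = 21904 + 3948 = 25852)
d(Z) = -29*Z² (d(Z) = (-29*Z)*Z = -29*Z²)
U/d(234) = 25852/((-29*234²)) = 25852/((-29*54756)) = 25852/(-1587924) = 25852*(-1/1587924) = -6463/396981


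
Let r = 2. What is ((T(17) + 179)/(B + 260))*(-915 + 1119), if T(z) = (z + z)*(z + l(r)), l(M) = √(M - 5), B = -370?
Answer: -77214/55 - 3468*I*√3/55 ≈ -1403.9 - 109.21*I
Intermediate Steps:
l(M) = √(-5 + M)
T(z) = 2*z*(z + I*√3) (T(z) = (z + z)*(z + √(-5 + 2)) = (2*z)*(z + √(-3)) = (2*z)*(z + I*√3) = 2*z*(z + I*√3))
((T(17) + 179)/(B + 260))*(-915 + 1119) = ((2*17*(17 + I*√3) + 179)/(-370 + 260))*(-915 + 1119) = (((578 + 34*I*√3) + 179)/(-110))*204 = ((757 + 34*I*√3)*(-1/110))*204 = (-757/110 - 17*I*√3/55)*204 = -77214/55 - 3468*I*√3/55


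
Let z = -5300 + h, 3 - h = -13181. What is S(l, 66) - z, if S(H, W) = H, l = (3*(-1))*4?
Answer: -7896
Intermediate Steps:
h = 13184 (h = 3 - 1*(-13181) = 3 + 13181 = 13184)
z = 7884 (z = -5300 + 13184 = 7884)
l = -12 (l = -3*4 = -12)
S(l, 66) - z = -12 - 1*7884 = -12 - 7884 = -7896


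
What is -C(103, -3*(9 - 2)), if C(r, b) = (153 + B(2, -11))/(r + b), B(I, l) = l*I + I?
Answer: -133/82 ≈ -1.6220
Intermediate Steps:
B(I, l) = I + I*l (B(I, l) = I*l + I = I + I*l)
C(r, b) = 133/(b + r) (C(r, b) = (153 + 2*(1 - 11))/(r + b) = (153 + 2*(-10))/(b + r) = (153 - 20)/(b + r) = 133/(b + r))
-C(103, -3*(9 - 2)) = -133/(-3*(9 - 2) + 103) = -133/(-3*7 + 103) = -133/(-21 + 103) = -133/82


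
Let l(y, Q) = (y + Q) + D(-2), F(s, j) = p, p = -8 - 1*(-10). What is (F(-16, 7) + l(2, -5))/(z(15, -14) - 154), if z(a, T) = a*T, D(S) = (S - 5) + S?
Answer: 5/182 ≈ 0.027473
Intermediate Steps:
p = 2 (p = -8 + 10 = 2)
F(s, j) = 2
D(S) = -5 + 2*S (D(S) = (-5 + S) + S = -5 + 2*S)
l(y, Q) = -9 + Q + y (l(y, Q) = (y + Q) + (-5 + 2*(-2)) = (Q + y) + (-5 - 4) = (Q + y) - 9 = -9 + Q + y)
z(a, T) = T*a
(F(-16, 7) + l(2, -5))/(z(15, -14) - 154) = (2 + (-9 - 5 + 2))/(-14*15 - 154) = (2 - 12)/(-210 - 154) = -10/(-364) = -10*(-1/364) = 5/182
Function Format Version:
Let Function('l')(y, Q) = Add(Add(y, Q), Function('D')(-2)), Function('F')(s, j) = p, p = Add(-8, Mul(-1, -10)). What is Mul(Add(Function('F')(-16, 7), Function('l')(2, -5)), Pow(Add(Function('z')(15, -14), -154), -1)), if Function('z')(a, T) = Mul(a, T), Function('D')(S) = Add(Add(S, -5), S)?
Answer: Rational(5, 182) ≈ 0.027473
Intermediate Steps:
p = 2 (p = Add(-8, 10) = 2)
Function('F')(s, j) = 2
Function('D')(S) = Add(-5, Mul(2, S)) (Function('D')(S) = Add(Add(-5, S), S) = Add(-5, Mul(2, S)))
Function('l')(y, Q) = Add(-9, Q, y) (Function('l')(y, Q) = Add(Add(y, Q), Add(-5, Mul(2, -2))) = Add(Add(Q, y), Add(-5, -4)) = Add(Add(Q, y), -9) = Add(-9, Q, y))
Function('z')(a, T) = Mul(T, a)
Mul(Add(Function('F')(-16, 7), Function('l')(2, -5)), Pow(Add(Function('z')(15, -14), -154), -1)) = Mul(Add(2, Add(-9, -5, 2)), Pow(Add(Mul(-14, 15), -154), -1)) = Mul(Add(2, -12), Pow(Add(-210, -154), -1)) = Mul(-10, Pow(-364, -1)) = Mul(-10, Rational(-1, 364)) = Rational(5, 182)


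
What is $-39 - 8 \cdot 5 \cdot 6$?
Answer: $-279$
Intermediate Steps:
$-39 - 8 \cdot 5 \cdot 6 = -39 - 240 = -279$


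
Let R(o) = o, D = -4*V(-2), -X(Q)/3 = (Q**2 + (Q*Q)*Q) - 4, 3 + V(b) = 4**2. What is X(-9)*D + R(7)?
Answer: -101705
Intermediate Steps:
V(b) = 13 (V(b) = -3 + 4**2 = -3 + 16 = 13)
X(Q) = 12 - 3*Q**2 - 3*Q**3 (X(Q) = -3*((Q**2 + (Q*Q)*Q) - 4) = -3*((Q**2 + Q**2*Q) - 4) = -3*((Q**2 + Q**3) - 4) = -3*(-4 + Q**2 + Q**3) = 12 - 3*Q**2 - 3*Q**3)
D = -52 (D = -4*13 = -52)
X(-9)*D + R(7) = (12 - 3*(-9)**2 - 3*(-9)**3)*(-52) + 7 = (12 - 3*81 - 3*(-729))*(-52) + 7 = (12 - 243 + 2187)*(-52) + 7 = 1956*(-52) + 7 = -101712 + 7 = -101705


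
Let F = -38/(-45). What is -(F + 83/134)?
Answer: -8827/6030 ≈ -1.4638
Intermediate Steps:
F = 38/45 (F = -38*(-1/45) = 38/45 ≈ 0.84444)
-(F + 83/134) = -(38/45 + 83/134) = -1*8827/6030 = -8827/6030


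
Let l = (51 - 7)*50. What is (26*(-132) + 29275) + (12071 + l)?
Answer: 40114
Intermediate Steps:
l = 2200 (l = 44*50 = 2200)
(26*(-132) + 29275) + (12071 + l) = (26*(-132) + 29275) + (12071 + 2200) = (-3432 + 29275) + 14271 = 25843 + 14271 = 40114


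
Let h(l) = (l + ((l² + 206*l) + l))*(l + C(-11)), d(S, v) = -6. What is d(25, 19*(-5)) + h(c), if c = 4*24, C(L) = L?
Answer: 2480634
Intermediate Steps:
c = 96
h(l) = (-11 + l)*(l² + 208*l) (h(l) = (l + ((l² + 206*l) + l))*(l - 11) = (l + (l² + 207*l))*(-11 + l) = (l² + 208*l)*(-11 + l) = (-11 + l)*(l² + 208*l))
d(25, 19*(-5)) + h(c) = -6 + 96*(-2288 + 96² + 197*96) = -6 + 96*(-2288 + 9216 + 18912) = -6 + 96*25840 = -6 + 2480640 = 2480634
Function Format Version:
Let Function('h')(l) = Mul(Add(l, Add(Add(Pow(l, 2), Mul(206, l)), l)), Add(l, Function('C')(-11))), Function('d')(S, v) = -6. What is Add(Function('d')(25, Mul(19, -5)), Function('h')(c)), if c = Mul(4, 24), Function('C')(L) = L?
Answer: 2480634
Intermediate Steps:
c = 96
Function('h')(l) = Mul(Add(-11, l), Add(Pow(l, 2), Mul(208, l))) (Function('h')(l) = Mul(Add(l, Add(Add(Pow(l, 2), Mul(206, l)), l)), Add(l, -11)) = Mul(Add(l, Add(Pow(l, 2), Mul(207, l))), Add(-11, l)) = Mul(Add(Pow(l, 2), Mul(208, l)), Add(-11, l)) = Mul(Add(-11, l), Add(Pow(l, 2), Mul(208, l))))
Add(Function('d')(25, Mul(19, -5)), Function('h')(c)) = Add(-6, Mul(96, Add(-2288, Pow(96, 2), Mul(197, 96)))) = Add(-6, Mul(96, Add(-2288, 9216, 18912))) = Add(-6, Mul(96, 25840)) = Add(-6, 2480640) = 2480634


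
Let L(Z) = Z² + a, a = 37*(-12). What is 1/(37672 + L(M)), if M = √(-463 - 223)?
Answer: 1/36542 ≈ 2.7366e-5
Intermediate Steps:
M = 7*I*√14 (M = √(-686) = 7*I*√14 ≈ 26.192*I)
a = -444
L(Z) = -444 + Z² (L(Z) = Z² - 444 = -444 + Z²)
1/(37672 + L(M)) = 1/(37672 + (-444 + (7*I*√14)²)) = 1/(37672 + (-444 - 686)) = 1/(37672 - 1130) = 1/36542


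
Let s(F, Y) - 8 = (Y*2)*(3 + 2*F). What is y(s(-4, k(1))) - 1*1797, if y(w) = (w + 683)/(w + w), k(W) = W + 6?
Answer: -223449/124 ≈ -1802.0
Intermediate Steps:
k(W) = 6 + W
s(F, Y) = 8 + 2*Y*(3 + 2*F) (s(F, Y) = 8 + (Y*2)*(3 + 2*F) = 8 + (2*Y)*(3 + 2*F) = 8 + 2*Y*(3 + 2*F))
y(w) = (683 + w)/(2*w) (y(w) = (683 + w)/((2*w)) = (683 + w)*(1/(2*w)) = (683 + w)/(2*w))
y(s(-4, k(1))) - 1*1797 = (683 + (8 + 6*(6 + 1) + 4*(-4)*(6 + 1)))/(2*(8 + 6*(6 + 1) + 4*(-4)*(6 + 1))) - 1*1797 = (683 + (8 + 6*7 + 4*(-4)*7))/(2*(8 + 6*7 + 4*(-4)*7)) - 1797 = (683 + (8 + 42 - 112))/(2*(8 + 42 - 112)) - 1797 = (½)*(683 - 62)/(-62) - 1797 = (½)*(-1/62)*621 - 1797 = -621/124 - 1797 = -223449/124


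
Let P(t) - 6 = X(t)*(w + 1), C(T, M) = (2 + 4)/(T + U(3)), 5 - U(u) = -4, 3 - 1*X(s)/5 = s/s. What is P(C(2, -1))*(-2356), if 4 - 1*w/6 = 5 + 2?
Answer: 386384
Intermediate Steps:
X(s) = 10 (X(s) = 15 - 5*s/s = 15 - 5*1 = 15 - 5 = 10)
U(u) = 9 (U(u) = 5 - 1*(-4) = 5 + 4 = 9)
w = -18 (w = 24 - 6*(5 + 2) = 24 - 6*7 = 24 - 42 = -18)
C(T, M) = 6/(9 + T) (C(T, M) = (2 + 4)/(T + 9) = 6/(9 + T))
P(t) = -164 (P(t) = 6 + 10*(-18 + 1) = 6 + 10*(-17) = 6 - 170 = -164)
P(C(2, -1))*(-2356) = -164*(-2356) = 386384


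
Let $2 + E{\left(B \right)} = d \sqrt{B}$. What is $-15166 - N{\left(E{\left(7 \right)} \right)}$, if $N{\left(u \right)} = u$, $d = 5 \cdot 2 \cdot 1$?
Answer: $-15164 - 10 \sqrt{7} \approx -15190.0$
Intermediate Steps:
$d = 10$ ($d = 10 \cdot 1 = 10$)
$E{\left(B \right)} = -2 + 10 \sqrt{B}$
$-15166 - N{\left(E{\left(7 \right)} \right)} = -15166 - \left(-2 + 10 \sqrt{7}\right) = -15166 + \left(2 - 10 \sqrt{7}\right) = -15164 - 10 \sqrt{7}$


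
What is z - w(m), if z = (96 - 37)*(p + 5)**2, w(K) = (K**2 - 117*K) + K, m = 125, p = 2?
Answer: 1766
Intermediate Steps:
w(K) = K**2 - 116*K
z = 2891 (z = (96 - 37)*(2 + 5)**2 = 59*7**2 = 59*49 = 2891)
z - w(m) = 2891 - 125*(-116 + 125) = 2891 - 125*9 = 2891 - 1*1125 = 2891 - 1125 = 1766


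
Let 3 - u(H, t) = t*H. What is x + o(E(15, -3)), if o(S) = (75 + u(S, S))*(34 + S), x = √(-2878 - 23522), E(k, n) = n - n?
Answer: 2652 + 20*I*√66 ≈ 2652.0 + 162.48*I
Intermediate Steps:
E(k, n) = 0
u(H, t) = 3 - H*t (u(H, t) = 3 - t*H = 3 - H*t)
x = 20*I*√66 (x = √(-26400) = 20*I*√66 ≈ 162.48*I)
o(S) = (34 + S)*(78 - S²) (o(S) = (75 + (3 - S*S))*(34 + S) = (75 + (3 - S²))*(34 + S) = (78 - S²)*(34 + S) = (34 + S)*(78 - S²))
x + o(E(15, -3)) = 20*I*√66 + (2652 - 1*0³ - 34*0² + 78*0) = 20*I*√66 + (2652 - 1*0 - 34*0 + 0) = 20*I*√66 + (2652 + 0 + 0 + 0) = 20*I*√66 + 2652 = 2652 + 20*I*√66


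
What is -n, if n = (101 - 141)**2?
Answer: -1600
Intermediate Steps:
n = 1600 (n = (-40)**2 = 1600)
-n = -1*1600 = -1600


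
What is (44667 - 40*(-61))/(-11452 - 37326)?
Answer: -47107/48778 ≈ -0.96574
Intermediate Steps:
(44667 - 40*(-61))/(-11452 - 37326) = (44667 + 2440)/(-48778) = 47107*(-1/48778) = -47107/48778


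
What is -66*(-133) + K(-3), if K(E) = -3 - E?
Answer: 8778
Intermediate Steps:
-66*(-133) + K(-3) = -66*(-133) + (-3 - 1*(-3)) = 8778 + (-3 + 3) = 8778 + 0 = 8778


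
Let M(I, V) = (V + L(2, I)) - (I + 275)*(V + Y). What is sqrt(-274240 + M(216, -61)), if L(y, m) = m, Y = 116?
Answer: I*sqrt(301090) ≈ 548.72*I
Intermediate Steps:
M(I, V) = I + V - (116 + V)*(275 + I) (M(I, V) = (V + I) - (I + 275)*(V + 116) = (I + V) - (275 + I)*(116 + V) = (I + V) - (116 + V)*(275 + I) = I + V - (116 + V)*(275 + I))
sqrt(-274240 + M(216, -61)) = sqrt(-274240 + (-31900 - 274*(-61) - 115*216 - 1*216*(-61))) = sqrt(-274240 + (-31900 + 16714 - 24840 + 13176)) = sqrt(-274240 - 26850) = sqrt(-301090) = I*sqrt(301090)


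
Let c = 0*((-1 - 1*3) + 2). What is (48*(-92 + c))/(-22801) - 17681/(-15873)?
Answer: 473239649/361920273 ≈ 1.3076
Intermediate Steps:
c = 0 (c = 0*((-1 - 3) + 2) = 0*(-4 + 2) = 0*(-2) = 0)
(48*(-92 + c))/(-22801) - 17681/(-15873) = (48*(-92 + 0))/(-22801) - 17681/(-15873) = (48*(-92))*(-1/22801) - 17681*(-1/15873) = -4416*(-1/22801) + 17681/15873 = 4416/22801 + 17681/15873 = 473239649/361920273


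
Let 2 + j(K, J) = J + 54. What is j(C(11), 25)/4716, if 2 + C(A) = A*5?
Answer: 77/4716 ≈ 0.016327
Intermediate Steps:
C(A) = -2 + 5*A (C(A) = -2 + A*5 = -2 + 5*A)
j(K, J) = 52 + J (j(K, J) = -2 + (J + 54) = -2 + (54 + J) = 52 + J)
j(C(11), 25)/4716 = (52 + 25)/4716 = 77*(1/4716) = 77/4716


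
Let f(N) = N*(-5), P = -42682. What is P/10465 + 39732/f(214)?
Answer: -46146512/1119755 ≈ -41.211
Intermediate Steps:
f(N) = -5*N
P/10465 + 39732/f(214) = -42682/10465 + 39732/((-5*214)) = -42682*1/10465 + 39732/(-1070) = -42682/10465 + 39732*(-1/1070) = -42682/10465 - 19866/535 = -46146512/1119755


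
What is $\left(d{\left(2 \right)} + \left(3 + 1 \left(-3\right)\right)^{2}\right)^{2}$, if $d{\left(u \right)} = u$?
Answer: $4$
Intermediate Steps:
$\left(d{\left(2 \right)} + \left(3 + 1 \left(-3\right)\right)^{2}\right)^{2} = \left(2 + \left(3 + 1 \left(-3\right)\right)^{2}\right)^{2} = \left(2 + \left(3 - 3\right)^{2}\right)^{2} = \left(2 + 0^{2}\right)^{2} = \left(2 + 0\right)^{2} = 2^{2} = 4$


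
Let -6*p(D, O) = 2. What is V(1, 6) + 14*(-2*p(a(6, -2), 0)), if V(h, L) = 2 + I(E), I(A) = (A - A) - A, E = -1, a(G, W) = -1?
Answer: 37/3 ≈ 12.333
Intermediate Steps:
p(D, O) = -1/3 (p(D, O) = -1/6*2 = -1/3)
I(A) = -A (I(A) = 0 - A = -A)
V(h, L) = 3 (V(h, L) = 2 - 1*(-1) = 2 + 1 = 3)
V(1, 6) + 14*(-2*p(a(6, -2), 0)) = 3 + 14*(-2*(-1/3)) = 3 + 14*(2/3) = 3 + 28/3 = 37/3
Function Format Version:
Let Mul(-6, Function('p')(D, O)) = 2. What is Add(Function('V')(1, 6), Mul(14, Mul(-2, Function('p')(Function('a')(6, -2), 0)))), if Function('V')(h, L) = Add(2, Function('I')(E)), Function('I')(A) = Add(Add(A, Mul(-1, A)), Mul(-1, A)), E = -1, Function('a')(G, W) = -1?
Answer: Rational(37, 3) ≈ 12.333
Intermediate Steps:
Function('p')(D, O) = Rational(-1, 3) (Function('p')(D, O) = Mul(Rational(-1, 6), 2) = Rational(-1, 3))
Function('I')(A) = Mul(-1, A) (Function('I')(A) = Add(0, Mul(-1, A)) = Mul(-1, A))
Function('V')(h, L) = 3 (Function('V')(h, L) = Add(2, Mul(-1, -1)) = Add(2, 1) = 3)
Add(Function('V')(1, 6), Mul(14, Mul(-2, Function('p')(Function('a')(6, -2), 0)))) = Add(3, Mul(14, Mul(-2, Rational(-1, 3)))) = Add(3, Mul(14, Rational(2, 3))) = Add(3, Rational(28, 3)) = Rational(37, 3)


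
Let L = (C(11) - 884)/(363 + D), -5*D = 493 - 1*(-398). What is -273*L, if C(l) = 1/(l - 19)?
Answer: 41795/32 ≈ 1306.1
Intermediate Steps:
C(l) = 1/(-19 + l)
D = -891/5 (D = -(493 - 1*(-398))/5 = -(493 + 398)/5 = -⅕*891 = -891/5 ≈ -178.20)
L = -3215/672 (L = (1/(-19 + 11) - 884)/(363 - 891/5) = (1/(-8) - 884)/(924/5) = (-⅛ - 884)*(5/924) = -7073/8*5/924 = -3215/672 ≈ -4.7842)
-273*L = -273*(-3215/672) = 41795/32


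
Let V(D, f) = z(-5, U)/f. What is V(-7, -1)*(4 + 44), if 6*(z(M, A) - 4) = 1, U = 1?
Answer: -200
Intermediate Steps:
z(M, A) = 25/6 (z(M, A) = 4 + (⅙)*1 = 4 + ⅙ = 25/6)
V(D, f) = 25/(6*f)
V(-7, -1)*(4 + 44) = ((25/6)/(-1))*(4 + 44) = ((25/6)*(-1))*48 = -25/6*48 = -200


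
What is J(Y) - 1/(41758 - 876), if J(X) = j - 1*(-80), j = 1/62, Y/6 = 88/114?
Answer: 50703885/633671 ≈ 80.016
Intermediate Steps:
Y = 88/19 (Y = 6*(88/114) = 6*(88*(1/114)) = 6*(44/57) = 88/19 ≈ 4.6316)
j = 1/62 ≈ 0.016129
J(X) = 4961/62 (J(X) = 1/62 - 1*(-80) = 1/62 + 80 = 4961/62)
J(Y) - 1/(41758 - 876) = 4961/62 - 1/(41758 - 876) = 4961/62 - 1/40882 = 50703885/633671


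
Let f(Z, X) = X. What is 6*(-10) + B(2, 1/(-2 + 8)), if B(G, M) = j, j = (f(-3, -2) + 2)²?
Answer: -60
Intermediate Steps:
j = 0 (j = (-2 + 2)² = 0² = 0)
B(G, M) = 0
6*(-10) + B(2, 1/(-2 + 8)) = 6*(-10) + 0 = -60 + 0 = -60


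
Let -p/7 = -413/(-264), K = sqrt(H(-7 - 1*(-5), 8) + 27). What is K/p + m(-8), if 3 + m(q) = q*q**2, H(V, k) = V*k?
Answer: -515 - 264*sqrt(11)/2891 ≈ -515.30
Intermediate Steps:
m(q) = -3 + q**3 (m(q) = -3 + q*q**2 = -3 + q**3)
K = sqrt(11) (K = sqrt((-7 - 1*(-5))*8 + 27) = sqrt((-7 + 5)*8 + 27) = sqrt(-2*8 + 27) = sqrt(-16 + 27) = sqrt(11) ≈ 3.3166)
p = -2891/264 (p = -(-2891)/(-264) = -(-2891)*(-1)/264 = -7*413/264 = -2891/264 ≈ -10.951)
K/p + m(-8) = sqrt(11)/(-2891/264) + (-3 + (-8)**3) = sqrt(11)*(-264/2891) + (-3 - 512) = -264*sqrt(11)/2891 - 515 = -515 - 264*sqrt(11)/2891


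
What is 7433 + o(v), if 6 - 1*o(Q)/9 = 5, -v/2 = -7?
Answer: 7442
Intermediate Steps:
v = 14 (v = -2*(-7) = 14)
o(Q) = 9 (o(Q) = 54 - 9*5 = 54 - 45 = 9)
7433 + o(v) = 7433 + 9 = 7442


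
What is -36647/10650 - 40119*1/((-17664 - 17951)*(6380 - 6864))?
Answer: -63213579337/18358107900 ≈ -3.4434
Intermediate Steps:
-36647/10650 - 40119*1/((-17664 - 17951)*(6380 - 6864)) = -36647*1/10650 - 40119/((-35615*(-484))) = -36647/10650 - 40119/17237660 = -63213579337/18358107900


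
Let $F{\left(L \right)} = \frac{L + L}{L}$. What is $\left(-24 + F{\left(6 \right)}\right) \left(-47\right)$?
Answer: $1034$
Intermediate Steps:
$F{\left(L \right)} = 2$ ($F{\left(L \right)} = \frac{2 L}{L} = 2$)
$\left(-24 + F{\left(6 \right)}\right) \left(-47\right) = \left(-24 + 2\right) \left(-47\right) = \left(-22\right) \left(-47\right) = 1034$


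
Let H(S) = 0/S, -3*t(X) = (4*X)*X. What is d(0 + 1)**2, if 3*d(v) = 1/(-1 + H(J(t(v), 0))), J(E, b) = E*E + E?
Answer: 1/9 ≈ 0.11111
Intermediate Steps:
t(X) = -4*X**2/3 (t(X) = -4*X*X/3 = -4*X**2/3)
J(E, b) = E + E**2 (J(E, b) = E**2 + E = E + E**2)
H(S) = 0
d(v) = -1/3 (d(v) = 1/(3*(-1 + 0)) = (1/3)/(-1) = (1/3)*(-1) = -1/3)
d(0 + 1)**2 = (-1/3)**2 = 1/9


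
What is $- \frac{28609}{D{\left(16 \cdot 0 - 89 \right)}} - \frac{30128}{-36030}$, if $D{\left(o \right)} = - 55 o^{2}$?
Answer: $\frac{1415619611}{1569664965} \approx 0.90186$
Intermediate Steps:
$- \frac{28609}{D{\left(16 \cdot 0 - 89 \right)}} - \frac{30128}{-36030} = - \frac{28609}{\left(-55\right) \left(16 \cdot 0 - 89\right)^{2}} - \frac{30128}{-36030} = - \frac{28609}{\left(-55\right) \left(0 - 89\right)^{2}} - - \frac{15064}{18015} = - \frac{28609}{\left(-55\right) \left(-89\right)^{2}} + \frac{15064}{18015} = - \frac{28609}{\left(-55\right) 7921} + \frac{15064}{18015} = - \frac{28609}{-435655} + \frac{15064}{18015} = \left(-28609\right) \left(- \frac{1}{435655}\right) + \frac{15064}{18015} = \frac{28609}{435655} + \frac{15064}{18015} = \frac{1415619611}{1569664965}$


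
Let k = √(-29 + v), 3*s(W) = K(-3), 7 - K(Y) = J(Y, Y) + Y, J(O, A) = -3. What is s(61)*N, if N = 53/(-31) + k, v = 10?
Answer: -689/93 + 13*I*√19/3 ≈ -7.4086 + 18.889*I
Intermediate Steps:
K(Y) = 10 - Y (K(Y) = 7 - (-3 + Y) = 7 + (3 - Y) = 10 - Y)
s(W) = 13/3 (s(W) = (10 - 1*(-3))/3 = (10 + 3)/3 = (⅓)*13 = 13/3)
k = I*√19 (k = √(-29 + 10) = √(-19) = I*√19 ≈ 4.3589*I)
N = -53/31 + I*√19 (N = 53/(-31) + I*√19 = 53*(-1/31) + I*√19 = -53/31 + I*√19 ≈ -1.7097 + 4.3589*I)
s(61)*N = 13*(-53/31 + I*√19)/3 = -689/93 + 13*I*√19/3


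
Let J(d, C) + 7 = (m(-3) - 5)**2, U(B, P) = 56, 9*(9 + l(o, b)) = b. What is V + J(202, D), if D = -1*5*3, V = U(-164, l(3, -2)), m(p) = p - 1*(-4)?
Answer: 65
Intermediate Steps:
m(p) = 4 + p (m(p) = p + 4 = 4 + p)
l(o, b) = -9 + b/9
V = 56
D = -15 (D = -5*3 = -15)
J(d, C) = 9 (J(d, C) = -7 + ((4 - 3) - 5)**2 = -7 + (1 - 5)**2 = -7 + (-4)**2 = -7 + 16 = 9)
V + J(202, D) = 56 + 9 = 65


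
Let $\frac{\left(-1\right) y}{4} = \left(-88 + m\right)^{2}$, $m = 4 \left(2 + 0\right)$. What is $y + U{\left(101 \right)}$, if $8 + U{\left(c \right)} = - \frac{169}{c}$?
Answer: $- \frac{2586577}{101} \approx -25610.0$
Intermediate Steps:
$m = 8$ ($m = 4 \cdot 2 = 8$)
$U{\left(c \right)} = -8 - \frac{169}{c}$
$y = -25600$ ($y = - 4 \left(-88 + 8\right)^{2} = - 4 \left(-80\right)^{2} = \left(-4\right) 6400 = -25600$)
$y + U{\left(101 \right)} = -25600 - \left(8 + \frac{169}{101}\right) = -25600 - \frac{977}{101} = - \frac{2586577}{101}$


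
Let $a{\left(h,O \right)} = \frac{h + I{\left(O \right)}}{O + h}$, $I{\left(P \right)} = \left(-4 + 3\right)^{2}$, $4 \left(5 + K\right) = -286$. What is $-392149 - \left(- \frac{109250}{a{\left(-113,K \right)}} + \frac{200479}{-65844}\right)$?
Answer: $- \frac{382182806381}{1843632} \approx -2.073 \cdot 10^{5}$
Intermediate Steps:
$K = - \frac{153}{2}$ ($K = -5 + \frac{1}{4} \left(-286\right) = -5 - \frac{143}{2} = - \frac{153}{2} \approx -76.5$)
$I{\left(P \right)} = 1$ ($I{\left(P \right)} = \left(-1\right)^{2} = 1$)
$a{\left(h,O \right)} = \frac{1 + h}{O + h}$ ($a{\left(h,O \right)} = \frac{h + 1}{O + h} = \frac{1 + h}{O + h}$)
$-392149 - \left(- \frac{109250}{a{\left(-113,K \right)}} + \frac{200479}{-65844}\right) = -392149 - \left(- \frac{109250}{\frac{1}{- \frac{153}{2} - 113} \left(1 - 113\right)} + \frac{200479}{-65844}\right) = -392149 - \left(- \frac{109250}{\frac{1}{- \frac{379}{2}} \left(-112\right)} + 200479 \left(- \frac{1}{65844}\right)\right) = -392149 - \left(- \frac{109250}{\left(- \frac{2}{379}\right) \left(-112\right)} - \frac{200479}{65844}\right) = -392149 - \left(- \frac{109250}{\frac{224}{379}} - \frac{200479}{65844}\right) = -392149 - \left(\left(-109250\right) \frac{379}{224} - \frac{200479}{65844}\right) = -392149 - \left(- \frac{20702875}{112} - \frac{200479}{65844}\right) = -392149 - - \frac{340795638787}{1843632} = -392149 + \frac{340795638787}{1843632} = - \frac{382182806381}{1843632}$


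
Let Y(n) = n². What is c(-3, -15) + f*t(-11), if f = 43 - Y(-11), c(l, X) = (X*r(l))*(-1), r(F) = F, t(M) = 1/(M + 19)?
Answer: -219/4 ≈ -54.750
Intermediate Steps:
t(M) = 1/(19 + M)
c(l, X) = -X*l (c(l, X) = (X*l)*(-1) = -X*l)
f = -78 (f = 43 - 1*(-11)² = 43 - 1*121 = 43 - 121 = -78)
c(-3, -15) + f*t(-11) = -1*(-15)*(-3) - 78/(19 - 11) = -45 - 78/8 = -45 - 78*⅛ = -45 - 39/4 = -219/4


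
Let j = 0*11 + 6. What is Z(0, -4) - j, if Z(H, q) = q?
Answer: -10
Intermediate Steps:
j = 6 (j = 0 + 6 = 6)
Z(0, -4) - j = -4 - 1*6 = -4 - 6 = -10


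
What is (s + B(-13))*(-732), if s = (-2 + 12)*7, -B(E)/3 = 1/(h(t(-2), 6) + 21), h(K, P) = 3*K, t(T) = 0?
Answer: -357948/7 ≈ -51135.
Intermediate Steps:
B(E) = -⅐ (B(E) = -3/(3*0 + 21) = -3/(0 + 21) = -3/21 = -3*1/21 = -⅐)
s = 70 (s = 10*7 = 70)
(s + B(-13))*(-732) = (70 - ⅐)*(-732) = (489/7)*(-732) = -357948/7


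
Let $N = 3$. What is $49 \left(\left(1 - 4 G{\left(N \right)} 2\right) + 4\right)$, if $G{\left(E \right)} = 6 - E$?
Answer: $-931$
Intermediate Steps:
$49 \left(\left(1 - 4 G{\left(N \right)} 2\right) + 4\right) = 49 \left(\left(1 - 4 \left(6 - 3\right) 2\right) + 4\right) = 49 \left(\left(1 - 4 \cdot 3 \cdot 2\right) + 4\right) = 49 \left(\left(1 - 24\right) + 4\right) = 49 \left(-23 + 4\right) = 49 \left(-19\right) = -931$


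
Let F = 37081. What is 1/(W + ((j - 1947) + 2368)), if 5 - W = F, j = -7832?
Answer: -1/44487 ≈ -2.2478e-5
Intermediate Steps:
W = -37076 (W = 5 - 1*37081 = 5 - 37081 = -37076)
1/(W + ((j - 1947) + 2368)) = 1/(-37076 + ((-7832 - 1947) + 2368)) = 1/(-37076 + (-9779 + 2368)) = 1/(-37076 - 7411) = 1/(-44487) = -1/44487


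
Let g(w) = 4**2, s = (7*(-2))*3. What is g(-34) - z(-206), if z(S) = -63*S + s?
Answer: -12920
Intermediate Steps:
s = -42 (s = -14*3 = -42)
z(S) = -42 - 63*S (z(S) = -63*S - 42 = -42 - 63*S)
g(w) = 16
g(-34) - z(-206) = 16 - (-42 - 63*(-206)) = 16 - (-42 + 12978) = 16 - 1*12936 = 16 - 12936 = -12920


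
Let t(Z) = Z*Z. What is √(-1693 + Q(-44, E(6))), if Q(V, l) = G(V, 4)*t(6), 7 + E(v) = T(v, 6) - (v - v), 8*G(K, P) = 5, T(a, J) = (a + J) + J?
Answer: I*√6682/2 ≈ 40.872*I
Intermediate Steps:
T(a, J) = a + 2*J (T(a, J) = (J + a) + J = a + 2*J)
G(K, P) = 5/8 (G(K, P) = (⅛)*5 = 5/8)
t(Z) = Z²
E(v) = 5 + v (E(v) = -7 + ((v + 2*6) - (v - v)) = -7 + ((v + 12) - 1*0) = -7 + ((12 + v) + 0) = -7 + (12 + v) = 5 + v)
Q(V, l) = 45/2 (Q(V, l) = (5/8)*6² = (5/8)*36 = 45/2)
√(-1693 + Q(-44, E(6))) = √(-1693 + 45/2) = √(-3341/2) = I*√6682/2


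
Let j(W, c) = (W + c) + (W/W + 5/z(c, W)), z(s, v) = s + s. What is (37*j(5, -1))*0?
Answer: 0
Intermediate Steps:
z(s, v) = 2*s
j(W, c) = 1 + W + c + 5/(2*c) (j(W, c) = (W + c) + (W/W + 5/((2*c))) = (W + c) + (1 + 5*(1/(2*c))) = (W + c) + (1 + 5/(2*c)) = 1 + W + c + 5/(2*c))
(37*j(5, -1))*0 = (37*(1 + 5 - 1 + (5/2)/(-1)))*0 = (37*(1 + 5 - 1 + (5/2)*(-1)))*0 = (37*(1 + 5 - 1 - 5/2))*0 = (37*(5/2))*0 = (185/2)*0 = 0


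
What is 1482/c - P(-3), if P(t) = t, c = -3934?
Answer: 5160/1967 ≈ 2.6233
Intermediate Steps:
1482/c - P(-3) = 1482/(-3934) - 1*(-3) = 1482*(-1/3934) + 3 = -741/1967 + 3 = 5160/1967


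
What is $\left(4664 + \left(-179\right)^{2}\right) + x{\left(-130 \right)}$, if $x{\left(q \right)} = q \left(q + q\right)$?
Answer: $70505$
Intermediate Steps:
$x{\left(q \right)} = 2 q^{2}$ ($x{\left(q \right)} = q 2 q = 2 q^{2}$)
$\left(4664 + \left(-179\right)^{2}\right) + x{\left(-130 \right)} = \left(4664 + \left(-179\right)^{2}\right) + 2 \left(-130\right)^{2} = \left(4664 + 32041\right) + 2 \cdot 16900 = 36705 + 33800 = 70505$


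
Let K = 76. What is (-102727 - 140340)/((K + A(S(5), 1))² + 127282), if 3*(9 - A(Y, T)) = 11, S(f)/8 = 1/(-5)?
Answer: -2187603/1205074 ≈ -1.8153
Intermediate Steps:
S(f) = -8/5 (S(f) = 8/(-5) = 8*(-⅕) = -8/5)
A(Y, T) = 16/3 (A(Y, T) = 9 - ⅓*11 = 9 - 11/3 = 16/3)
(-102727 - 140340)/((K + A(S(5), 1))² + 127282) = (-102727 - 140340)/((76 + 16/3)² + 127282) = -243067/((244/3)² + 127282) = -243067/(59536/9 + 127282) = -243067/1205074/9 = -243067*9/1205074 = -2187603/1205074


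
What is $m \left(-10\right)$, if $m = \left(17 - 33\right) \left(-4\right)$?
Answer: $-640$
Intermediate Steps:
$m = 64$ ($m = \left(-16\right) \left(-4\right) = 64$)
$m \left(-10\right) = 64 \left(-10\right) = -640$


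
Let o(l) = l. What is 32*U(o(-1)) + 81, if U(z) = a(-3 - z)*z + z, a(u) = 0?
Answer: 49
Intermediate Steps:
U(z) = z (U(z) = 0*z + z = 0 + z = z)
32*U(o(-1)) + 81 = 32*(-1) + 81 = -32 + 81 = 49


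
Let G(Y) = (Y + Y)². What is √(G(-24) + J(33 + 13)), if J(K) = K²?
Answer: 2*√1105 ≈ 66.483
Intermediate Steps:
G(Y) = 4*Y² (G(Y) = (2*Y)² = 4*Y²)
√(G(-24) + J(33 + 13)) = √(4*(-24)² + (33 + 13)²) = √(4*576 + 46²) = √(2304 + 2116) = √4420 = 2*√1105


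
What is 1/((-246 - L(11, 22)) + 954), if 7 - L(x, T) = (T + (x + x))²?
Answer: 1/2637 ≈ 0.00037922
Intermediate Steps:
L(x, T) = 7 - (T + 2*x)² (L(x, T) = 7 - (T + (x + x))² = 7 - (T + 2*x)²)
1/((-246 - L(11, 22)) + 954) = 1/((-246 - (7 - (22 + 2*11)²)) + 954) = 1/((-246 - (7 - (22 + 22)²)) + 954) = 1/((-246 - (7 - 1*44²)) + 954) = 1/((-246 - (7 - 1*1936)) + 954) = 1/((-246 - (7 - 1936)) + 954) = 1/((-246 - 1*(-1929)) + 954) = 1/((-246 + 1929) + 954) = 1/(1683 + 954) = 1/2637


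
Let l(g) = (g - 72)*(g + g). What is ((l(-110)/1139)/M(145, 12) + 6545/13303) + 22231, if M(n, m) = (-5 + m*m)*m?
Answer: 140468321128124/6318432789 ≈ 22232.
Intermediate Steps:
l(g) = 2*g*(-72 + g) (l(g) = (-72 + g)*(2*g) = 2*g*(-72 + g))
M(n, m) = m*(-5 + m²) (M(n, m) = (-5 + m²)*m = m*(-5 + m²))
((l(-110)/1139)/M(145, 12) + 6545/13303) + 22231 = (((2*(-110)*(-72 - 110))/1139)/((12*(-5 + 12²))) + 6545/13303) + 22231 = (((2*(-110)*(-182))*(1/1139))/((12*(-5 + 144))) + 6545*(1/13303)) + 22231 = ((40040*(1/1139))/((12*139)) + 6545/13303) + 22231 = ((40040/1139)/1668 + 6545/13303) + 22231 = ((40040/1139)*(1/1668) + 6545/13303) + 22231 = (10010/474963 + 6545/13303) + 22231 = 3241795865/6318432789 + 22231 = 140468321128124/6318432789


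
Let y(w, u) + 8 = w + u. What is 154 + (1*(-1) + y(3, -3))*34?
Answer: -152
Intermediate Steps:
y(w, u) = -8 + u + w (y(w, u) = -8 + (w + u) = -8 + (u + w) = -8 + u + w)
154 + (1*(-1) + y(3, -3))*34 = 154 + (1*(-1) + (-8 - 3 + 3))*34 = 154 + (-1 - 8)*34 = 154 - 9*34 = 154 - 306 = -152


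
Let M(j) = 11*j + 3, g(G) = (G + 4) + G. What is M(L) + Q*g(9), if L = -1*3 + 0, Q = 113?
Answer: 2456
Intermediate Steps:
L = -3 (L = -3 + 0 = -3)
g(G) = 4 + 2*G (g(G) = (4 + G) + G = 4 + 2*G)
M(j) = 3 + 11*j
M(L) + Q*g(9) = (3 + 11*(-3)) + 113*(4 + 2*9) = (3 - 33) + 113*(4 + 18) = -30 + 113*22 = -30 + 2486 = 2456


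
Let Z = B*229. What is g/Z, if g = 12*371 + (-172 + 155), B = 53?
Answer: 4435/12137 ≈ 0.36541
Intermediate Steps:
Z = 12137 (Z = 53*229 = 12137)
g = 4435 (g = 4452 - 17 = 4435)
g/Z = 4435/12137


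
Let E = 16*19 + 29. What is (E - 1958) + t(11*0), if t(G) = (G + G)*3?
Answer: -1625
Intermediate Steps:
t(G) = 6*G (t(G) = (2*G)*3 = 6*G)
E = 333 (E = 304 + 29 = 333)
(E - 1958) + t(11*0) = (333 - 1958) + 6*(11*0) = -1625 + 6*0 = -1625 + 0 = -1625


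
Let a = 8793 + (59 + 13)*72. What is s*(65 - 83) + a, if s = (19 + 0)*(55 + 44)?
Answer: -19881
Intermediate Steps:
s = 1881 (s = 19*99 = 1881)
a = 13977 (a = 8793 + 72*72 = 8793 + 5184 = 13977)
s*(65 - 83) + a = 1881*(65 - 83) + 13977 = 1881*(-18) + 13977 = -33858 + 13977 = -19881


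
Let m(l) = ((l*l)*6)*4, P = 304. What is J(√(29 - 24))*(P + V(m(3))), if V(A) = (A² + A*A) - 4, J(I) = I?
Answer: 93612*√5 ≈ 2.0932e+5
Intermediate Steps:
m(l) = 24*l² (m(l) = (l²*6)*4 = (6*l²)*4 = 24*l²)
V(A) = -4 + 2*A² (V(A) = (A² + A²) - 4 = 2*A² - 4 = -4 + 2*A²)
J(√(29 - 24))*(P + V(m(3))) = √(29 - 24)*(304 + (-4 + 2*(24*3²)²)) = √5*(304 + (-4 + 2*(24*9)²)) = √5*(304 + (-4 + 2*216²)) = √5*(304 + (-4 + 2*46656)) = √5*(304 + (-4 + 93312)) = √5*(304 + 93308) = √5*93612 = 93612*√5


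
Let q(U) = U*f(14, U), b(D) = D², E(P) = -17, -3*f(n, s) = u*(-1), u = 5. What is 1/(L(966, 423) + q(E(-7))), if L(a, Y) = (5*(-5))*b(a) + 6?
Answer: -3/69986767 ≈ -4.2865e-8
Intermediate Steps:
f(n, s) = 5/3 (f(n, s) = -5*(-1)/3 = -⅓*(-5) = 5/3)
q(U) = 5*U/3 (q(U) = U*(5/3) = 5*U/3)
L(a, Y) = 6 - 25*a² (L(a, Y) = (5*(-5))*a² + 6 = -25*a² + 6 = 6 - 25*a²)
1/(L(966, 423) + q(E(-7))) = 1/((6 - 25*966²) + (5/3)*(-17)) = 1/((6 - 25*933156) - 85/3) = 1/((6 - 23328900) - 85/3) = 1/(-23328894 - 85/3) = 1/(-69986767/3) = -3/69986767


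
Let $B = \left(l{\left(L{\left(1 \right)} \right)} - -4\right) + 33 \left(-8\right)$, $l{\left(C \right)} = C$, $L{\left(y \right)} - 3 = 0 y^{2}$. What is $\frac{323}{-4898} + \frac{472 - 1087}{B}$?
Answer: $\frac{2929259}{1258786} \approx 2.327$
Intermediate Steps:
$L{\left(y \right)} = 3$ ($L{\left(y \right)} = 3 + 0 y^{2} = 3 + 0 = 3$)
$B = -257$ ($B = \left(3 - -4\right) + 33 \left(-8\right) = \left(3 + 4\right) - 264 = 7 - 264 = -257$)
$\frac{323}{-4898} + \frac{472 - 1087}{B} = \frac{323}{-4898} + \frac{472 - 1087}{-257} = 323 \left(- \frac{1}{4898}\right) + \left(472 - 1087\right) \left(- \frac{1}{257}\right) = - \frac{323}{4898} - - \frac{615}{257} = - \frac{323}{4898} + \frac{615}{257} = \frac{2929259}{1258786}$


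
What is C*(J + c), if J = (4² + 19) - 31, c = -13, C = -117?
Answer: 1053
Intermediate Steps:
J = 4 (J = (16 + 19) - 31 = 35 - 31 = 4)
C*(J + c) = -117*(4 - 13) = -117*(-9) = 1053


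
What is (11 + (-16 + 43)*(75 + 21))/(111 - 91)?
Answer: 2603/20 ≈ 130.15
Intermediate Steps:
(11 + (-16 + 43)*(75 + 21))/(111 - 91) = (11 + 27*96)/20 = (11 + 2592)/20 = (1/20)*2603 = 2603/20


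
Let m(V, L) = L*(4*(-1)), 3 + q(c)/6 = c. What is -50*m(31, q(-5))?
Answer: -9600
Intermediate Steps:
q(c) = -18 + 6*c
m(V, L) = -4*L (m(V, L) = L*(-4) = -4*L)
-50*m(31, q(-5)) = -(-200)*(-18 + 6*(-5)) = -(-200)*(-18 - 30) = -(-200)*(-48) = -50*192 = -9600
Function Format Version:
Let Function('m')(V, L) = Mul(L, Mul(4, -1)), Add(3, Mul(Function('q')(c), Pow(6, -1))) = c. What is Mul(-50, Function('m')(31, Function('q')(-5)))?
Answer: -9600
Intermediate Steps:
Function('q')(c) = Add(-18, Mul(6, c))
Function('m')(V, L) = Mul(-4, L) (Function('m')(V, L) = Mul(L, -4) = Mul(-4, L))
Mul(-50, Function('m')(31, Function('q')(-5))) = Mul(-50, Mul(-4, Add(-18, Mul(6, -5)))) = Mul(-50, Mul(-4, Add(-18, -30))) = Mul(-50, Mul(-4, -48)) = Mul(-50, 192) = -9600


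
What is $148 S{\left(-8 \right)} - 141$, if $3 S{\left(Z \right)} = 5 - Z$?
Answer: $\frac{1501}{3} \approx 500.33$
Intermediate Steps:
$S{\left(Z \right)} = \frac{5}{3} - \frac{Z}{3}$ ($S{\left(Z \right)} = \frac{5 - Z}{3} = \frac{5}{3} - \frac{Z}{3}$)
$148 S{\left(-8 \right)} - 141 = 148 \left(\frac{5}{3} - - \frac{8}{3}\right) - 141 = 148 \left(\frac{5}{3} + \frac{8}{3}\right) - 141 = 148 \cdot \frac{13}{3} - 141 = \frac{1924}{3} - 141 = \frac{1501}{3}$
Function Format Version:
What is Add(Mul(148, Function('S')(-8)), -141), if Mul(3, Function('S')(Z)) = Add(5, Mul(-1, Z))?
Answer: Rational(1501, 3) ≈ 500.33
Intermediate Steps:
Function('S')(Z) = Add(Rational(5, 3), Mul(Rational(-1, 3), Z)) (Function('S')(Z) = Mul(Rational(1, 3), Add(5, Mul(-1, Z))) = Add(Rational(5, 3), Mul(Rational(-1, 3), Z)))
Add(Mul(148, Function('S')(-8)), -141) = Add(Mul(148, Add(Rational(5, 3), Mul(Rational(-1, 3), -8))), -141) = Add(Mul(148, Add(Rational(5, 3), Rational(8, 3))), -141) = Add(Mul(148, Rational(13, 3)), -141) = Add(Rational(1924, 3), -141) = Rational(1501, 3)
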